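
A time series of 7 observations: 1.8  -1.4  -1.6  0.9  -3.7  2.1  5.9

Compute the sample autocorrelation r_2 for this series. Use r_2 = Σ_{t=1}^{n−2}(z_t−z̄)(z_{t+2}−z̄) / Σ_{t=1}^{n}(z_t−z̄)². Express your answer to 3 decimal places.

Mean z̄ = (1.8 − 1.4 − 1.6 + 0.9 − 3.7 + 2.1 + 5.9)/7 = 0.5714
Deviations from mean: 1.2286, -1.9714, -2.1714, 0.3286, -4.2714, 1.5286, 5.3286
Σ(z_t−z̄)(z_{t+2}−z̄) = (-2.6678) + (-0.6478) + (9.2751) + (0.5022) + (-22.7606) = -16.2988
Denominator Σ(z_t−z̄)² = 59.1943
r_2 = -16.2988 / 59.1943 = -0.275

-0.275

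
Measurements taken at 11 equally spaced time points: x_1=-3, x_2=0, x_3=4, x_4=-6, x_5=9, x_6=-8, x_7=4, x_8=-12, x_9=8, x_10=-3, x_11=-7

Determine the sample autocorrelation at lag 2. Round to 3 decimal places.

0.450

Mean x̄ = (-3 + 0 + 4 − 6 + 9 − 8 + 4 − 12 + 8 − 3 − 7)/11 = -1.2727
Numerator Σ_{t=1}^{9}(x_t−x̄)(x_{t+2}−x̄) = 211.4876
Denominator Σ(x_t−x̄)² = 470.1818
r_2 = 211.4876 / 470.1818 = 0.450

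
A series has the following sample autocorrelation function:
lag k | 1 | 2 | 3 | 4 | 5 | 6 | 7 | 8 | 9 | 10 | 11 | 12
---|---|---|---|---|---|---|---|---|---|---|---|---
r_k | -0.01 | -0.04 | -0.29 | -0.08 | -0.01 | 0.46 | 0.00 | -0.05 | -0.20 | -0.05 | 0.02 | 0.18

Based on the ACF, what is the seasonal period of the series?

The largest autocorrelation is r_6 = 0.46, with a weaker echo at lag 12 (0.18); the remaining lags stay at or below 0.02.
The dominant spike at lag 6 indicates a seasonal period of 6.

6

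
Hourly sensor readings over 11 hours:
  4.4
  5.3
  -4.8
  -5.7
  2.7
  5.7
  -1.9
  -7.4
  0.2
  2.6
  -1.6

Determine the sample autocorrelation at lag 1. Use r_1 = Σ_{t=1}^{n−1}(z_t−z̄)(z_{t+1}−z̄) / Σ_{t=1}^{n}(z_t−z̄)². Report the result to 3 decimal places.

0.110

Mean z̄ = (4.4 + 5.3 − 4.8 − 5.7 + 2.7 + 5.7 − 1.9 − 7.4 + 0.2 + 2.6 − 1.6)/11 = -0.0455
Numerator Σ_{t=1}^{10}(z_t−z̄)(z_{t+1}−z̄) = 23.1979
Denominator Σ(z_t−z̄)² = 210.4673
r_1 = 23.1979 / 210.4673 = 0.110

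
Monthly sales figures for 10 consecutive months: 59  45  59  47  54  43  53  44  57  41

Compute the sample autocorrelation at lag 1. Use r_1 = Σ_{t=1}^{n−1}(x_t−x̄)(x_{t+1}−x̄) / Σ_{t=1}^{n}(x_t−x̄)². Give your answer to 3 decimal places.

-0.692

Mean x̄ = (59 + 45 + 59 + 47 + 54 + 43 + 53 + 44 + 57 + 41)/10 = 50.2000
Numerator Σ_{t=1}^{9}(x_t−x̄)(x_{t+1}−x̄) = -301.4400
Denominator Σ(x_t−x̄)² = 435.6000
r_1 = -301.4400 / 435.6000 = -0.692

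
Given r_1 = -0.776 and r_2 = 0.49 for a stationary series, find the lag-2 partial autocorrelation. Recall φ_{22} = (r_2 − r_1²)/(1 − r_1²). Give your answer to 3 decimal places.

φ_{22} = (r_2 − r_1²) / (1 − r_1²)
r_1² = (-0.776)² = 0.602176
Numerator = 0.49 − 0.6022 = -0.1122; denominator = 1 − 0.6022 = 0.3978
φ_{22} = -0.1122 / 0.3978 = -0.282

-0.282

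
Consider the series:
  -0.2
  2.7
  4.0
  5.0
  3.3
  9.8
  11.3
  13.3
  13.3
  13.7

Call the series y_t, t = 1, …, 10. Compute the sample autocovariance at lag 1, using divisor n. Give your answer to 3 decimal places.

Mean ȳ = (-0.2 + 2.7 + 4.0 + 5.0 + 3.3 + 9.8 + 11.3 + 13.3 + 13.3 + 13.7)/10 = 7.6200
Σ_{t=1}^{9}(y_t−ȳ)(y_{t+1}−ȳ) = 163.3916
γ_1 = 163.3916 / 10 = 16.339

16.339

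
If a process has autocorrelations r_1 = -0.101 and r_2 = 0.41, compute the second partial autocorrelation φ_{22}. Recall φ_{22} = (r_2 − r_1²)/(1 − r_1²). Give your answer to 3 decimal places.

0.404

φ_{22} = (r_2 − r_1²) / (1 − r_1²)
r_1² = (-0.101)² = 0.010201
Numerator = 0.41 − 0.0102 = 0.3998; denominator = 1 − 0.0102 = 0.9898
φ_{22} = 0.3998 / 0.9898 = 0.404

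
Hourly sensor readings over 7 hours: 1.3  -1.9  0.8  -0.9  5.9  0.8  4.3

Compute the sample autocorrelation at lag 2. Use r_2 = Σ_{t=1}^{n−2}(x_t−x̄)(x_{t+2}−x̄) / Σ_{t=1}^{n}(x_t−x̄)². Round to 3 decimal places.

Mean x̄ = (1.3 − 1.9 + 0.8 − 0.9 + 5.9 + 0.8 + 4.3)/7 = 1.4714
Numerator Σ_{t=1}^{5}(x_t−x̄)(x_{t+2}−x̄) = 19.2555
Denominator Σ(x_t−x̄)² = 45.5343
r_2 = 19.2555 / 45.5343 = 0.423

0.423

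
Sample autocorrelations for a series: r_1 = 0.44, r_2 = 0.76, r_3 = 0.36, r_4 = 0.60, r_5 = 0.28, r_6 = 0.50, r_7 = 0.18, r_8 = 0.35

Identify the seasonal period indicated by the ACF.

2

The largest autocorrelation is r_2 = 0.76, with weaker echoes at lags 4 (0.60) and 6 (0.50); the remaining lags stay at or below 0.44.
The dominant spike at lag 2 indicates a seasonal period of 2.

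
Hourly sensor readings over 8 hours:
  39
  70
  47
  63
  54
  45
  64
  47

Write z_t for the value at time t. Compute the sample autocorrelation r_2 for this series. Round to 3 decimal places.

Mean z̄ = (39 + 70 + 47 + 63 + 54 + 45 + 64 + 47)/8 = 53.6250
Deviations from mean: -14.6250, 16.3750, -6.6250, 9.3750, 0.3750, -8.6250, 10.3750, -6.6250
Numerator Σ_{t=1}^{6}(z_t−z̄)(z_{t+2}−z̄) = 228.0938
Denominator Σ(z_t−z̄)² = 839.8750
r_2 = 228.0938 / 839.8750 = 0.272

0.272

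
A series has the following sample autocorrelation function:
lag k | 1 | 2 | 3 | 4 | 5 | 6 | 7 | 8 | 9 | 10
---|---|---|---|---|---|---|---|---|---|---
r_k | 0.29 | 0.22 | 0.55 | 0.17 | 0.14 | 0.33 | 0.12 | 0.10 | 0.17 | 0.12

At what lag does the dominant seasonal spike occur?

3

The largest autocorrelation is r_3 = 0.55, with a weaker echo at lag 6 (0.33); the remaining lags stay at or below 0.29. The elevated value at lag 1 (0.29), dropping to 0.22 at lag 2, reflects decaying short-term dependence rather than seasonality.
The dominant spike at lag 3 indicates a seasonal period of 3.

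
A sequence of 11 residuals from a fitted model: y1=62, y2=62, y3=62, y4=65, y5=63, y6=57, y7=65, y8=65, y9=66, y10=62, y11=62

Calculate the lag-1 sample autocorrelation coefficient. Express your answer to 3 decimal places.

-0.065

Mean ȳ = (62 + 62 + 62 + 65 + 63 + 57 + 65 + 65 + 66 + 62 + 62)/11 = 62.8182
Numerator Σ_{t=1}^{10}(y_t−ȳ)(y_{t+1}−ȳ) = -4.0331
Denominator Σ(y_t−ȳ)² = 61.6364
r_1 = -4.0331 / 61.6364 = -0.065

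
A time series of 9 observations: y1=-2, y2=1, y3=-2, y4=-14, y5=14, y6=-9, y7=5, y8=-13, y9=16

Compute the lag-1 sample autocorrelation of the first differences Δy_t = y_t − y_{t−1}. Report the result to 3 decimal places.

First differences Δy: 3, -3, -12, 28, -23, 14, -18, 29
Mean of differences = 2.2500
Numerator Σ(Δy_t−Δȳ)(Δy_{t+1}−Δȳ) = -2022.5625
Denominator Σ(Δy_t−Δȳ)² = 2795.5000
r_1(Δy) = -2022.5625 / 2795.5000 = -0.724

-0.724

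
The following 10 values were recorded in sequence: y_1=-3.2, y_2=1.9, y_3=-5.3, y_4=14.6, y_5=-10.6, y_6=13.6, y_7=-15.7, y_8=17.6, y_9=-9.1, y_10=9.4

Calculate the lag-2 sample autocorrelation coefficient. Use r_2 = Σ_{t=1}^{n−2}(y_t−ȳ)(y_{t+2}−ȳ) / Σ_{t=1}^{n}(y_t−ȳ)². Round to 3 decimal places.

0.785

Mean ȳ = (-3.2 + 1.9 − 5.3 + 14.6 − 10.6 + 13.6 − 15.7 + 17.6 − 9.1 + 9.4)/10 = 1.3200
Numerator Σ_{t=1}^{8}(y_t−ȳ)(y_{t+2}−ȳ) = 991.3012
Denominator Σ(y_t−ȳ)² = 1262.4160
r_2 = 991.3012 / 1262.4160 = 0.785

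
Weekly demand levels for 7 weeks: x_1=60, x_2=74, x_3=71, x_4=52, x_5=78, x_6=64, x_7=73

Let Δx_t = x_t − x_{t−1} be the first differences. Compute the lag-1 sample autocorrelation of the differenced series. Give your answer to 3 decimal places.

-0.639

First differences Δx: 14, -3, -19, 26, -14, 9
Mean of differences = 2.1667
Numerator Σ(Δx_t−Δx̄)(Δx_{t+1}−Δx̄) = -952.0278
Denominator Σ(Δx_t−Δx̄)² = 1490.8333
r_1(Δx) = -952.0278 / 1490.8333 = -0.639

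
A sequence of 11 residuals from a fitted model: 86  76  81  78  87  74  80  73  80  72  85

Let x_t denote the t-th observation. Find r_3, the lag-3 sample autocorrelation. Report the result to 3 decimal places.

-0.501

Mean x̄ = (86 + 76 + 81 + 78 + 87 + 74 + 80 + 73 + 80 + 72 + 85)/11 = 79.2727
Numerator Σ_{t=1}^{8}(x_t−x̄)(x_{t+3}−x̄) = -137.4050
Denominator Σ(x_t−x̄)² = 274.1818
r_3 = -137.4050 / 274.1818 = -0.501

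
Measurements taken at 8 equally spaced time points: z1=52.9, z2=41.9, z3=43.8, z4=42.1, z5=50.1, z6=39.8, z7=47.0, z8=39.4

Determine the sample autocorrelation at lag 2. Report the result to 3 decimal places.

0.272

Mean z̄ = (52.9 + 41.9 + 43.8 + 42.1 + 50.1 + 39.8 + 47.0 + 39.4)/8 = 44.6250
Deviations from mean: 8.2750, -2.7250, -0.8250, -2.5250, 5.4750, -4.8250, 2.3750, -5.2250
Σ(z_t−z̄)(z_{t+2}−z̄) = (-6.8269) + (6.8806) + (-4.5169) + (12.1831) + (13.0031) + (25.2106) = 45.9338
Denominator Σ(z_t−z̄)² = 169.1550
r_2 = 45.9338 / 169.1550 = 0.272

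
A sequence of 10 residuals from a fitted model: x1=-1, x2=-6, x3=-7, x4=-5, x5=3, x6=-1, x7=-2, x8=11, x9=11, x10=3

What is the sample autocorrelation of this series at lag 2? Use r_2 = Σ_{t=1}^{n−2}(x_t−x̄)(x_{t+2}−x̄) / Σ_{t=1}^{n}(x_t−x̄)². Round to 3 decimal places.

Mean x̄ = (-1 − 6 − 7 − 5 + 3 − 1 − 2 + 11 + 11 + 3)/10 = 0.6000
Numerator Σ_{t=1}^{8}(x_t−x̄)(x_{t+2}−x̄) = 14.8800
Denominator Σ(x_t−x̄)² = 372.4000
r_2 = 14.8800 / 372.4000 = 0.040

0.040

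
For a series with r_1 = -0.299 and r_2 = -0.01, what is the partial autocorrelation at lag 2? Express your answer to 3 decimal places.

φ_{22} = (r_2 − r_1²) / (1 − r_1²)
r_1² = (-0.299)² = 0.089401
Numerator = -0.01 − 0.0894 = -0.0994; denominator = 1 − 0.0894 = 0.9106
φ_{22} = -0.0994 / 0.9106 = -0.109

-0.109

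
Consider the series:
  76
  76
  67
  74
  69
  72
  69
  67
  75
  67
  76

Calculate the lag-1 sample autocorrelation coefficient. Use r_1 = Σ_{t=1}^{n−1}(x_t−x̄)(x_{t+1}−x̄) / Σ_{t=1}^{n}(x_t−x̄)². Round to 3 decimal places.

-0.390

Mean x̄ = (76 + 76 + 67 + 74 + 69 + 72 + 69 + 67 + 75 + 67 + 76)/11 = 71.6364
Numerator Σ_{t=1}^{10}(x_t−x̄)(x_{t+1}−x̄) = -59.4959
Denominator Σ(x_t−x̄)² = 152.5455
r_1 = -59.4959 / 152.5455 = -0.390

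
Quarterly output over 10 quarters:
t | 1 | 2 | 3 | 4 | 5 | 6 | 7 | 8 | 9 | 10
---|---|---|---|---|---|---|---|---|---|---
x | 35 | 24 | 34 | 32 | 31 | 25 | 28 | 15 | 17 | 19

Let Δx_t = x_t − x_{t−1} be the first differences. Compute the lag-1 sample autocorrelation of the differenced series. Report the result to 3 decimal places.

-0.516

First differences Δx: -11, 10, -2, -1, -6, 3, -13, 2, 2
Mean of differences = -1.7778
Numerator Σ(Δx_t−Δx̄)(Δx_{t+1}−Δx̄) = -216.6049
Denominator Σ(Δx_t−Δx̄)² = 419.5556
r_1(Δx) = -216.6049 / 419.5556 = -0.516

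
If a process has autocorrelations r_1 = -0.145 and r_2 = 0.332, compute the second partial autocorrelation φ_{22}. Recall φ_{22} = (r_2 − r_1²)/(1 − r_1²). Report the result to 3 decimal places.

φ_{22} = (r_2 − r_1²) / (1 − r_1²)
r_1² = (-0.145)² = 0.021025
Numerator = 0.332 − 0.0210 = 0.3110; denominator = 1 − 0.0210 = 0.9790
φ_{22} = 0.3110 / 0.9790 = 0.318

0.318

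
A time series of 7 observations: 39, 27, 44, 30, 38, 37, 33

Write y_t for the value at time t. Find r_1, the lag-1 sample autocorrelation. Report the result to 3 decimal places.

-0.806

Mean ȳ = (39 + 27 + 44 + 30 + 38 + 37 + 33)/7 = 35.4286
Deviations from mean: 3.5714, -8.4286, 8.5714, -5.4286, 2.5714, 1.5714, -2.4286
Numerator Σ_{t=1}^{6}(y_t−ȳ)(y_{t+1}−ȳ) = -162.6122
Denominator Σ(y_t−ȳ)² = 201.7143
r_1 = -162.6122 / 201.7143 = -0.806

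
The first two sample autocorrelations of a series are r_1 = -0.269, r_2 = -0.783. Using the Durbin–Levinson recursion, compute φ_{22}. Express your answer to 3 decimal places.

φ_{22} = (r_2 − r_1²) / (1 − r_1²)
r_1² = (-0.269)² = 0.072361
Numerator = -0.783 − 0.0724 = -0.8554; denominator = 1 − 0.0724 = 0.9276
φ_{22} = -0.8554 / 0.9276 = -0.922

-0.922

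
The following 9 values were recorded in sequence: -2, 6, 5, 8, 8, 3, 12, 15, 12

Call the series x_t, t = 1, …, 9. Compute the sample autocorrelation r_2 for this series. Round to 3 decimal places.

Mean x̄ = (-2 + 6 + 5 + 8 + 8 + 3 + 12 + 15 + 12)/9 = 7.4444
Σ(x_t−x̄)(x_{t+2}−x̄) = (23.0864) + (-0.8025) + (-1.3580) + (-2.4691) + (2.5309) + (-33.5802) + (20.7531) = 8.1605
Denominator Σ(x_t−x̄)² = 216.2222
r_2 = 8.1605 / 216.2222 = 0.038

0.038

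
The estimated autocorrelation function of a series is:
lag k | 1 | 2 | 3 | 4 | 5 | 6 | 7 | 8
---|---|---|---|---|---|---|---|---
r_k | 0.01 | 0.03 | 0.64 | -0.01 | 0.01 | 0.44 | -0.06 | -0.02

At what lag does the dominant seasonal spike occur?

3

The largest autocorrelation is r_3 = 0.64, with a weaker echo at lag 6 (0.44); the remaining lags stay at or below 0.03.
The dominant spike at lag 3 indicates a seasonal period of 3.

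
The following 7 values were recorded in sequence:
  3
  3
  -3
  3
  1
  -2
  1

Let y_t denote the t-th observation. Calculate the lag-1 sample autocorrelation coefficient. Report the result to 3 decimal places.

Mean ȳ = (3 + 3 − 3 + 3 + 1 − 2 + 1)/7 = 0.8571
Numerator Σ_{t=1}^{6}(y_t−ȳ)(y_{t+1}−ȳ) = -12.4490
Denominator Σ(y_t−ȳ)² = 36.8571
r_1 = -12.4490 / 36.8571 = -0.338

-0.338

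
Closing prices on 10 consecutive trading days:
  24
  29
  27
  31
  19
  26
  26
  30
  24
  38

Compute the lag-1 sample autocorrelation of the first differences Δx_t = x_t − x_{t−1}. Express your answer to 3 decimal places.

-0.544

First differences Δx: 5, -2, 4, -12, 7, 0, 4, -6, 14
Mean of differences = 1.5556
Numerator Σ(Δx_t−Δx̄)(Δx_{t+1}−Δx̄) = -252.6420
Denominator Σ(Δx_t−Δx̄)² = 464.2222
r_1(Δx) = -252.6420 / 464.2222 = -0.544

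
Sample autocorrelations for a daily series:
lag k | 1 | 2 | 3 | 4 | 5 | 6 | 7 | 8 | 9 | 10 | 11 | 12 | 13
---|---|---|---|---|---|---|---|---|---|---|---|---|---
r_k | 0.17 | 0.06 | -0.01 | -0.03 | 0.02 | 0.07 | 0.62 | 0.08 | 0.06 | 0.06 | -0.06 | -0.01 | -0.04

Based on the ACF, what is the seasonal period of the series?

7

The largest autocorrelation is r_7 = 0.62; the remaining lags stay at or below 0.17.
The dominant spike at lag 7 indicates a seasonal period of 7.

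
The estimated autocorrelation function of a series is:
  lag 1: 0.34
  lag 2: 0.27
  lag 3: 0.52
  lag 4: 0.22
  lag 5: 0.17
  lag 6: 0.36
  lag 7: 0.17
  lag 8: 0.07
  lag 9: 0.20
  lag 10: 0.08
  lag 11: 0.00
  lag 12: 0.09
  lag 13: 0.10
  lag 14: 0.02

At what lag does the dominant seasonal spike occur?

3

The largest autocorrelation is r_3 = 0.52, with a weaker echo at lag 6 (0.36); the remaining lags stay at or below 0.34. The elevated value at lag 1 (0.34), dropping to 0.27 at lag 2, reflects decaying short-term dependence rather than seasonality.
The dominant spike at lag 3 indicates a seasonal period of 3.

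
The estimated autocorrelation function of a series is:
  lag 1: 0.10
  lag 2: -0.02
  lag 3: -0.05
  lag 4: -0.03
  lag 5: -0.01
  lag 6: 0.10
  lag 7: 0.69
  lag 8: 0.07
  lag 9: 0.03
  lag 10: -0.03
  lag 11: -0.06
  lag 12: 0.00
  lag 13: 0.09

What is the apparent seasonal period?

7

The largest autocorrelation is r_7 = 0.69; the remaining lags stay at or below 0.10.
The dominant spike at lag 7 indicates a seasonal period of 7.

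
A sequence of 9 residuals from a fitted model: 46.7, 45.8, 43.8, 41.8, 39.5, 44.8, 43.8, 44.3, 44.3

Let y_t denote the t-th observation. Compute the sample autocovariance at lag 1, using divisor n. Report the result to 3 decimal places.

Mean ȳ = (46.7 + 45.8 + 43.8 + 41.8 + 39.5 + 44.8 + 43.8 + 44.3 + 44.3)/9 = 43.8667
Σ_{t=1}^{8}(y_t−ȳ)(y_{t+1}−ȳ) = 10.5322
γ_1 = 10.5322 / 9 = 1.170

1.170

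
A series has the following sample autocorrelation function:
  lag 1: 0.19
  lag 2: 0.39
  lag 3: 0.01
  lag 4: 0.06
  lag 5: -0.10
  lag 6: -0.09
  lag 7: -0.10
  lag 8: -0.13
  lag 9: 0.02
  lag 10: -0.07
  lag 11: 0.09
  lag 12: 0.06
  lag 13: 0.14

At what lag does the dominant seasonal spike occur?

2

The largest autocorrelation is r_2 = 0.39; the remaining lags stay at or below 0.19.
The dominant spike at lag 2 indicates a seasonal period of 2.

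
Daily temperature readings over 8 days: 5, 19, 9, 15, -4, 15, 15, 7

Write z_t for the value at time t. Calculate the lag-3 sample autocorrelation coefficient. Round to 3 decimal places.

Mean z̄ = (5 + 19 + 9 + 15 − 4 + 15 + 15 + 7)/8 = 10.1250
Deviations from mean: -5.1250, 8.8750, -1.1250, 4.8750, -14.1250, 4.8750, 4.8750, -3.1250
Σ(z_t−z̄)(z_{t+3}−z̄) = (-24.9844) + (-125.3594) + (-5.4844) + (23.7656) + (44.1406) = -87.9219
Denominator Σ(z_t−z̄)² = 386.8750
r_3 = -87.9219 / 386.8750 = -0.227

-0.227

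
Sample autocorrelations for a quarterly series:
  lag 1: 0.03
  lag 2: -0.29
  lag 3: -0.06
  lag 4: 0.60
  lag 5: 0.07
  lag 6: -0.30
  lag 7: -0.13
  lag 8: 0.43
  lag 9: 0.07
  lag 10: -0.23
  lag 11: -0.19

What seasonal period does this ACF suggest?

The largest autocorrelation is r_4 = 0.60, with a weaker echo at lag 8 (0.43); the remaining lags stay at or below 0.07.
The dominant spike at lag 4 indicates a seasonal period of 4.

4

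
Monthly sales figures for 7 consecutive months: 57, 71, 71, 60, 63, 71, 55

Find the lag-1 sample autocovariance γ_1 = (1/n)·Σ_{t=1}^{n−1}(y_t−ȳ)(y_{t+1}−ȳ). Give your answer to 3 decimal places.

-13.429

Mean ȳ = (57 + 71 + 71 + 60 + 63 + 71 + 55)/7 = 64.0000
Deviations: -7.0000, 7.0000, 7.0000, -4.0000, -1.0000, 7.0000, -9.0000
Σ_{t=1}^{6}(y_t−ȳ)(y_{t+1}−ȳ) = -94.0000
γ_1 = -94.0000 / 7 = -13.429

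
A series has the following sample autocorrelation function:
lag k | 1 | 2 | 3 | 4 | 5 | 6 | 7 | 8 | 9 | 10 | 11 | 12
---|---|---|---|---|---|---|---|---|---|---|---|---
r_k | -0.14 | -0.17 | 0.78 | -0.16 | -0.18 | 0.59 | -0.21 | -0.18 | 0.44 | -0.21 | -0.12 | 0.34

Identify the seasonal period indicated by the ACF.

The largest autocorrelation is r_3 = 0.78, with weaker echoes at lags 6 (0.59), 9 (0.44) and 12 (0.34); the remaining lags stay at or below -0.12.
The dominant spike at lag 3 indicates a seasonal period of 3.

3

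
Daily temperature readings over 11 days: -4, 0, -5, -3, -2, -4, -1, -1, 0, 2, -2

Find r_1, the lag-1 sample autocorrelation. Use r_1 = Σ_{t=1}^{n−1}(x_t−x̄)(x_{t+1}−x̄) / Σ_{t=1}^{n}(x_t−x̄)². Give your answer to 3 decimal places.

Mean x̄ = (-4 + 0 − 5 − 3 − 2 − 4 − 1 − 1 + 0 + 2 − 2)/11 = -1.8182
Numerator Σ_{t=1}^{10}(x_t−x̄)(x_{t+1}−x̄) = 1.2397
Denominator Σ(x_t−x̄)² = 43.6364
r_1 = 1.2397 / 43.6364 = 0.028

0.028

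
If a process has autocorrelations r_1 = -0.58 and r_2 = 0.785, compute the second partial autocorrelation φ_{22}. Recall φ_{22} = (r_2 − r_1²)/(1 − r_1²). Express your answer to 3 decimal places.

0.676

φ_{22} = (r_2 − r_1²) / (1 − r_1²)
r_1² = (-0.58)² = 0.3364
Numerator = 0.785 − 0.3364 = 0.4486; denominator = 1 − 0.3364 = 0.6636
φ_{22} = 0.4486 / 0.6636 = 0.676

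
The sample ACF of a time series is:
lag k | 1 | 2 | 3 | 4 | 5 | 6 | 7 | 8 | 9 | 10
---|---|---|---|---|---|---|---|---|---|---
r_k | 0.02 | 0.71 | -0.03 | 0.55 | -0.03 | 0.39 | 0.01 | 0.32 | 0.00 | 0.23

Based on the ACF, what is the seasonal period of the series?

2

The largest autocorrelation is r_2 = 0.71, with weaker echoes at lags 4 (0.55), 6 (0.39), 8 (0.32) and 10 (0.23); the remaining lags stay at or below 0.02.
The dominant spike at lag 2 indicates a seasonal period of 2.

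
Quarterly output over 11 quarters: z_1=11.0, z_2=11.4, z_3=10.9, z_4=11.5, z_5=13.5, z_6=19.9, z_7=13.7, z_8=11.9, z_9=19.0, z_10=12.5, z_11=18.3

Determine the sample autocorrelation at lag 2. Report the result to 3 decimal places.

0.116

Mean z̄ = (11.0 + 11.4 + 10.9 + 11.5 + 13.5 + 19.9 + 13.7 + 11.9 + 19.0 + 12.5 + 18.3)/11 = 13.9636
Numerator Σ_{t=1}^{9}(z_t−z̄)(z_{t+2}−z̄) = 13.5946
Denominator Σ(z_t−z̄)² = 116.9055
r_2 = 13.5946 / 116.9055 = 0.116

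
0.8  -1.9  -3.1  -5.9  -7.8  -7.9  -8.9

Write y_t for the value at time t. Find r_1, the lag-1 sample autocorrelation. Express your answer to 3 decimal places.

Mean ȳ = (0.8 − 1.9 − 3.1 − 5.9 − 7.8 − 7.9 − 8.9)/7 = -4.9571
Deviations from mean: 5.7571, 3.0571, 1.8571, -0.9429, -2.8429, -2.9429, -3.9429
Σ(y_t−ȳ)(y_{t+1}−ȳ) = (17.6004) + (5.6776) + (-1.7510) + (2.6804) + (8.3661) + (11.6033) = 44.1767
Denominator Σ(y_t−ȳ)² = 79.1171
r_1 = 44.1767 / 79.1171 = 0.558

0.558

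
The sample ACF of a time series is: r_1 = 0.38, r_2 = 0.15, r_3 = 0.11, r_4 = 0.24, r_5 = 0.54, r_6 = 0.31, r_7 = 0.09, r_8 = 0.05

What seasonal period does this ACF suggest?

The largest autocorrelation is r_5 = 0.54; the remaining lags stay at or below 0.38. The elevated value at lag 1 (0.38), dropping to 0.15 at lag 2, reflects decaying short-term dependence rather than seasonality.
The dominant spike at lag 5 indicates a seasonal period of 5.

5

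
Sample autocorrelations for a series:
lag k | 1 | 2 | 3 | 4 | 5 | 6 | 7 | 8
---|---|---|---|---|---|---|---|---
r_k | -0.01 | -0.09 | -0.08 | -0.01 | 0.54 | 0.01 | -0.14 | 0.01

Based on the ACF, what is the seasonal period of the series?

The largest autocorrelation is r_5 = 0.54; the remaining lags stay at or below 0.01.
The dominant spike at lag 5 indicates a seasonal period of 5.

5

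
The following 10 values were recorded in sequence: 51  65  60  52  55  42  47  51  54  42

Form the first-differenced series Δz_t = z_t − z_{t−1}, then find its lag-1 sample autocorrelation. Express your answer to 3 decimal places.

-0.269

First differences Δz: 14, -5, -8, 3, -13, 5, 4, 3, -12
Mean of differences = -1.0000
Numerator Σ(Δz_t−Δz̄)(Δz_{t+1}−Δz̄) = -174.0000
Denominator Σ(Δz_t−Δz̄)² = 648.0000
r_1(Δz) = -174.0000 / 648.0000 = -0.269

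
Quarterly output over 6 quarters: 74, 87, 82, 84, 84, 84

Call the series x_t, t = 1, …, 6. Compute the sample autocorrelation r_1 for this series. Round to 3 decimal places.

-0.369

Mean x̄ = (74 + 87 + 82 + 84 + 84 + 84)/6 = 82.5000
Deviations from mean: -8.5000, 4.5000, -0.5000, 1.5000, 1.5000, 1.5000
Σ(x_t−x̄)(x_{t+1}−x̄) = (-38.2500) + (-2.2500) + (-0.7500) + (2.2500) + (2.2500) = -36.7500
Denominator Σ(x_t−x̄)² = 99.5000
r_1 = -36.7500 / 99.5000 = -0.369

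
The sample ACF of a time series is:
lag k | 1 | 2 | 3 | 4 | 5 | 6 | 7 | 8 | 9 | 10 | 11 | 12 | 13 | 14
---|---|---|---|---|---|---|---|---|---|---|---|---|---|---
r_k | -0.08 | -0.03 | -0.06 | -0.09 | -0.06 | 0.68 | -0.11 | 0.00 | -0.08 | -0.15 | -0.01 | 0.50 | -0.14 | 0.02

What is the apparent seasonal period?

6

The largest autocorrelation is r_6 = 0.68, with a weaker echo at lag 12 (0.50); the remaining lags stay at or below 0.02.
The dominant spike at lag 6 indicates a seasonal period of 6.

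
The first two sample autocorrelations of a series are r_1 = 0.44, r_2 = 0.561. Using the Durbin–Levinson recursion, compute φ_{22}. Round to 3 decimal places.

φ_{22} = (r_2 − r_1²) / (1 − r_1²)
r_1² = (0.44)² = 0.1936
Numerator = 0.561 − 0.1936 = 0.3674; denominator = 1 − 0.1936 = 0.8064
φ_{22} = 0.3674 / 0.8064 = 0.456

0.456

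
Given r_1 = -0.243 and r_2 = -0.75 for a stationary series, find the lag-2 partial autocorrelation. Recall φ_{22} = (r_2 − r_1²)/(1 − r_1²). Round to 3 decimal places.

-0.860

φ_{22} = (r_2 − r_1²) / (1 − r_1²)
r_1² = (-0.243)² = 0.059049
Numerator = -0.75 − 0.0590 = -0.8090; denominator = 1 − 0.0590 = 0.9410
φ_{22} = -0.8090 / 0.9410 = -0.860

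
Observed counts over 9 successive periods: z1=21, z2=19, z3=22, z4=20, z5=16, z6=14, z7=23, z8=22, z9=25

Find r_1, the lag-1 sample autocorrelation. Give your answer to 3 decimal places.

0.208

Mean z̄ = (21 + 19 + 22 + 20 + 16 + 14 + 23 + 22 + 25)/9 = 20.2222
Numerator Σ_{t=1}^{8}(z_t−z̄)(z_{t+1}−z̄) = 19.8395
Denominator Σ(z_t−z̄)² = 95.5556
r_1 = 19.8395 / 95.5556 = 0.208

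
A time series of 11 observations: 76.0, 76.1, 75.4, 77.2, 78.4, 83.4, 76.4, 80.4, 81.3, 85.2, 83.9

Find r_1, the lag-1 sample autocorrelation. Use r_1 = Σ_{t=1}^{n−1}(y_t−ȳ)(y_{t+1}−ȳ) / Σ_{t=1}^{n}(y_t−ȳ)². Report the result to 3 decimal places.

Mean ȳ = (76.0 + 76.1 + 75.4 + 77.2 + 78.4 + 83.4 + 76.4 + 80.4 + 81.3 + 85.2 + 83.9)/11 = 79.4273
Numerator Σ_{t=1}^{10}(y_t−ȳ)(y_{t+1}−ȳ) = 55.4611
Denominator Σ(y_t−ȳ)² = 127.7818
r_1 = 55.4611 / 127.7818 = 0.434

0.434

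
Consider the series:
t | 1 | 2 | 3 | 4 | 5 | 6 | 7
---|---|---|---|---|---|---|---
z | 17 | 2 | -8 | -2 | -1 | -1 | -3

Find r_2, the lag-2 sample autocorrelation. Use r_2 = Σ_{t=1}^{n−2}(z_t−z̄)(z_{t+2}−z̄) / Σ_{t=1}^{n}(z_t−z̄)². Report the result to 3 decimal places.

Mean z̄ = (17 + 2 − 8 − 2 − 1 − 1 − 3)/7 = 0.5714
Deviations from mean: 16.4286, 1.4286, -8.5714, -2.5714, -1.5714, -1.5714, -3.5714
Numerator Σ_{t=1}^{5}(z_t−z̄)(z_{t+2}−z̄) = -121.3673
Denominator Σ(z_t−z̄)² = 369.7143
r_2 = -121.3673 / 369.7143 = -0.328

-0.328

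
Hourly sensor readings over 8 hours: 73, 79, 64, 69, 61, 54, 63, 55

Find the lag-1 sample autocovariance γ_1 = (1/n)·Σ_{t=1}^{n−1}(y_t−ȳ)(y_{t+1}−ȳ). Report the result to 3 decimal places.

20.492

Mean ȳ = (73 + 79 + 64 + 69 + 61 + 54 + 63 + 55)/8 = 64.7500
Deviations: 8.2500, 14.2500, -0.7500, 4.2500, -3.7500, -10.7500, -1.7500, -9.7500
Σ_{t=1}^{7}(y_t−ȳ)(y_{t+1}−ȳ) = 163.9375
γ_1 = 163.9375 / 8 = 20.492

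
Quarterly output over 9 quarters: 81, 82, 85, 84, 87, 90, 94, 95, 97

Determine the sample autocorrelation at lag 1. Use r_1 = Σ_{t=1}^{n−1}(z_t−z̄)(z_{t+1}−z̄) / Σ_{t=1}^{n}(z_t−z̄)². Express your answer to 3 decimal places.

0.681

Mean z̄ = (81 + 82 + 85 + 84 + 87 + 90 + 94 + 95 + 97)/9 = 88.3333
Numerator Σ_{t=1}^{8}(z_t−z̄)(z_{t+1}−z̄) = 190.5556
Denominator Σ(z_t−z̄)² = 280.0000
r_1 = 190.5556 / 280.0000 = 0.681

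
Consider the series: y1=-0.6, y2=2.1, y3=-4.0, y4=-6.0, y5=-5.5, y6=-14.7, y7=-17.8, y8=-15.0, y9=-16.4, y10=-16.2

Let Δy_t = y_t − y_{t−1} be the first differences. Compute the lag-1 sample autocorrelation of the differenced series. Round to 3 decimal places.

First differences Δy: 2.7, -6.1, -2.0, 0.5, -9.2, -3.1, 2.8, -1.4, 0.2
Mean of differences = -1.7333
Numerator Σ(Δy_t−Δȳ)(Δy_{t+1}−Δȳ) = -29.3011
Denominator Σ(Δy_t−Δȳ)² = 125.8000
r_1(Δy) = -29.3011 / 125.8000 = -0.233

-0.233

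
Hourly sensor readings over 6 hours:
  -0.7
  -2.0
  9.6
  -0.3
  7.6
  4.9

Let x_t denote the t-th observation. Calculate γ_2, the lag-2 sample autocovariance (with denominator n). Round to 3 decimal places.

Mean x̄ = (-0.7 − 2.0 + 9.6 − 0.3 + 7.6 + 4.9)/6 = 3.1833
Deviations: -3.8833, -5.1833, 6.4167, -3.4833, 4.4167, 1.7167
Σ_{t=1}^{4}(x_t−x̄)(x_{t+2}−x̄) = 15.4978
γ_2 = 15.4978 / 6 = 2.583

2.583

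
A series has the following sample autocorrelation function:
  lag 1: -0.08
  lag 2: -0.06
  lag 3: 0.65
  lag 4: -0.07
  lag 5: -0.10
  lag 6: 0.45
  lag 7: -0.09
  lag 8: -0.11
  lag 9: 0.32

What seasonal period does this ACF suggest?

3

The largest autocorrelation is r_3 = 0.65, with weaker echoes at lags 6 (0.45) and 9 (0.32); the remaining lags stay at or below -0.06.
The dominant spike at lag 3 indicates a seasonal period of 3.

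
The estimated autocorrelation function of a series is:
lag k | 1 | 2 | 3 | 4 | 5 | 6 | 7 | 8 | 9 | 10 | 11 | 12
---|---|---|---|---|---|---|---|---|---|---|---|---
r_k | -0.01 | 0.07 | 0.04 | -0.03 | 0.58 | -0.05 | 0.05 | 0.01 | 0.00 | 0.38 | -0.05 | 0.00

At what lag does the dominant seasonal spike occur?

5

The largest autocorrelation is r_5 = 0.58, with a weaker echo at lag 10 (0.38); the remaining lags stay at or below 0.07.
The dominant spike at lag 5 indicates a seasonal period of 5.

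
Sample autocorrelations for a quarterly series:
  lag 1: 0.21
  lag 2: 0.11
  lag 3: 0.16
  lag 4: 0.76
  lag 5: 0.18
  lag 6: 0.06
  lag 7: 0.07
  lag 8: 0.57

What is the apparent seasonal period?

The largest autocorrelation is r_4 = 0.76, with a weaker echo at lag 8 (0.57); the remaining lags stay at or below 0.21. The elevated value at lag 1 (0.21), dropping to 0.11 at lag 2, reflects decaying short-term dependence rather than seasonality.
The dominant spike at lag 4 indicates a seasonal period of 4.

4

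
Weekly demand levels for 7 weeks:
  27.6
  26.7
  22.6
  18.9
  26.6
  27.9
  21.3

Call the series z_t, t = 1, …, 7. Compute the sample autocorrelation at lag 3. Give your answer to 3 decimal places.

-0.016

Mean z̄ = (27.6 + 26.7 + 22.6 + 18.9 + 26.6 + 27.9 + 21.3)/7 = 24.5143
Deviations from mean: 3.0857, 2.1857, -1.9143, -5.6143, 2.0857, 3.3857, -3.2143
Σ(z_t−z̄)(z_{t+3}−z̄) = (-17.3241) + (4.5588) + (-6.4812) + (18.0459) = -1.2006
Denominator Σ(z_t−z̄)² = 75.6286
r_3 = -1.2006 / 75.6286 = -0.016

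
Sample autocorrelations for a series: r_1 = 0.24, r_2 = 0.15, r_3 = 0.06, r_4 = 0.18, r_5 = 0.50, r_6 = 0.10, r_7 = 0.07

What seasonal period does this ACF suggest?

The largest autocorrelation is r_5 = 0.50; the remaining lags stay at or below 0.24. The elevated value at lag 1 (0.24), dropping to 0.15 at lag 2, reflects decaying short-term dependence rather than seasonality.
The dominant spike at lag 5 indicates a seasonal period of 5.

5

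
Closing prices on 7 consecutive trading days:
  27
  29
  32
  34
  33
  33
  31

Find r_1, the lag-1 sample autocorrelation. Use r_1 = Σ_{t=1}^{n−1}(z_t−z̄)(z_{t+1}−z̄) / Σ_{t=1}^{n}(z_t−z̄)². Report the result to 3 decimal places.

0.460

Mean z̄ = (27 + 29 + 32 + 34 + 33 + 33 + 31)/7 = 31.2857
Deviations from mean: -4.2857, -2.2857, 0.7143, 2.7143, 1.7143, 1.7143, -0.2857
Σ(z_t−z̄)(z_{t+1}−z̄) = (9.7959) + (-1.6327) + (1.9388) + (4.6531) + (2.9388) + (-0.4898) = 17.2041
Denominator Σ(z_t−z̄)² = 37.4286
r_1 = 17.2041 / 37.4286 = 0.460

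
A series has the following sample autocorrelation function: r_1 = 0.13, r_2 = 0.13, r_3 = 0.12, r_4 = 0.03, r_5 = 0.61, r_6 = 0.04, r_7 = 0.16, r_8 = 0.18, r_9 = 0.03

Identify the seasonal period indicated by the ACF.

The largest autocorrelation is r_5 = 0.61; the remaining lags stay at or below 0.18.
The dominant spike at lag 5 indicates a seasonal period of 5.

5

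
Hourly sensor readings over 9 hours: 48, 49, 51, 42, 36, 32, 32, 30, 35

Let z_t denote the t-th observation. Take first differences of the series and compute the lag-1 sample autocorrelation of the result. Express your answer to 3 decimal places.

First differences Δz: 1, 2, -9, -6, -4, 0, -2, 5
Mean of differences = -1.6250
Numerator Σ(Δz_t−Δz̄)(Δz_{t+1}−Δz̄) = 18.4844
Denominator Σ(Δz_t−Δz̄)² = 145.8750
r_1(Δz) = 18.4844 / 145.8750 = 0.127

0.127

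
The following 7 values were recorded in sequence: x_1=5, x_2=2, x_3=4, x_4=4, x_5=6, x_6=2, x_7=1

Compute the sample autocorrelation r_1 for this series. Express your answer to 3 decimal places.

Mean x̄ = (5 + 2 + 4 + 4 + 6 + 2 + 1)/7 = 3.4286
Deviations from mean: 1.5714, -1.4286, 0.5714, 0.5714, 2.5714, -1.4286, -2.4286
Numerator Σ_{t=1}^{6}(x_t−x̄)(x_{t+1}−x̄) = -1.4694
Denominator Σ(x_t−x̄)² = 19.7143
r_1 = -1.4694 / 19.7143 = -0.075

-0.075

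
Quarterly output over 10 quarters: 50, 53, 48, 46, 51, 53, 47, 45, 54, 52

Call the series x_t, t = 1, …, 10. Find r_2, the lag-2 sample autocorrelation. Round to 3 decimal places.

-0.721

Mean x̄ = (50 + 53 + 48 + 46 + 51 + 53 + 47 + 45 + 54 + 52)/10 = 49.9000
Numerator Σ_{t=1}^{8}(x_t−x̄)(x_{t+2}−x̄) = -67.0200
Denominator Σ(x_t−x̄)² = 92.9000
r_2 = -67.0200 / 92.9000 = -0.721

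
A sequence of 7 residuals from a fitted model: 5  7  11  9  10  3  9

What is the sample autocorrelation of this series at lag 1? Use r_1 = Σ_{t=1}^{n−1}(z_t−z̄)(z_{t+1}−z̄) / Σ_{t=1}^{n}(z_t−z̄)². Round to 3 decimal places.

-0.204

Mean z̄ = (5 + 7 + 11 + 9 + 10 + 3 + 9)/7 = 7.7143
Deviations from mean: -2.7143, -0.7143, 3.2857, 1.2857, 2.2857, -4.7143, 1.2857
Σ(z_t−z̄)(z_{t+1}−z̄) = (1.9388) + (-2.3469) + (4.2245) + (2.9388) + (-10.7755) + (-6.0612) = -10.0816
Denominator Σ(z_t−z̄)² = 49.4286
r_1 = -10.0816 / 49.4286 = -0.204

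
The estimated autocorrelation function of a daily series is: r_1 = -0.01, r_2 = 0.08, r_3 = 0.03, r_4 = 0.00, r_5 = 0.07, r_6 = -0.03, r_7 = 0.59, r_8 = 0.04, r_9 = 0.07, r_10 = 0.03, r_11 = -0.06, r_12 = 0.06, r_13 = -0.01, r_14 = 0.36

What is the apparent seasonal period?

7

The largest autocorrelation is r_7 = 0.59, with a weaker echo at lag 14 (0.36); the remaining lags stay at or below 0.08.
The dominant spike at lag 7 indicates a seasonal period of 7.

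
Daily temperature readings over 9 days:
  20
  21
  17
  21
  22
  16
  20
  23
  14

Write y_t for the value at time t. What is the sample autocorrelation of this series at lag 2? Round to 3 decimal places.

-0.341

Mean ȳ = (20 + 21 + 17 + 21 + 22 + 16 + 20 + 23 + 14)/9 = 19.3333
Numerator Σ_{t=1}^{7}(y_t−ȳ)(y_{t+2}−ȳ) = -24.5556
Denominator Σ(y_t−ȳ)² = 72.0000
r_2 = -24.5556 / 72.0000 = -0.341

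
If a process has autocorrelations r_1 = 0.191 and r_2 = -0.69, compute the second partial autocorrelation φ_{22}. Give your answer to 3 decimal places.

-0.754

φ_{22} = (r_2 − r_1²) / (1 − r_1²)
r_1² = (0.191)² = 0.036481
Numerator = -0.69 − 0.0365 = -0.7265; denominator = 1 − 0.0365 = 0.9635
φ_{22} = -0.7265 / 0.9635 = -0.754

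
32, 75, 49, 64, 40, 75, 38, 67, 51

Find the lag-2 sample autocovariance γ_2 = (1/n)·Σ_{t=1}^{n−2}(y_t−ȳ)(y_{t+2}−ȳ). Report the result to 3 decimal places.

Mean ȳ = (32 + 75 + 49 + 64 + 40 + 75 + 38 + 67 + 51)/9 = 54.5556
Σ_{t=1}^{7}(y_t−ȳ)(y_{t+2}−ȳ) = 1146.6049
γ_2 = 1146.6049 / 9 = 127.401

127.401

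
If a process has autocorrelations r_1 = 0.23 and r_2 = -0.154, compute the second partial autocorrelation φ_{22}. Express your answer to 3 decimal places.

φ_{22} = (r_2 − r_1²) / (1 − r_1²)
r_1² = (0.23)² = 0.0529
Numerator = -0.154 − 0.0529 = -0.2069; denominator = 1 − 0.0529 = 0.9471
φ_{22} = -0.2069 / 0.9471 = -0.218

-0.218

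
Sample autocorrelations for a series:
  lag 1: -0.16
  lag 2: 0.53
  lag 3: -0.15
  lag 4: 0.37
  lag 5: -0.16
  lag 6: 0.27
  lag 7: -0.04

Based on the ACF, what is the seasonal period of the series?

2

The largest autocorrelation is r_2 = 0.53, with weaker echoes at lags 4 (0.37) and 6 (0.27); the remaining lags stay at or below -0.04.
The dominant spike at lag 2 indicates a seasonal period of 2.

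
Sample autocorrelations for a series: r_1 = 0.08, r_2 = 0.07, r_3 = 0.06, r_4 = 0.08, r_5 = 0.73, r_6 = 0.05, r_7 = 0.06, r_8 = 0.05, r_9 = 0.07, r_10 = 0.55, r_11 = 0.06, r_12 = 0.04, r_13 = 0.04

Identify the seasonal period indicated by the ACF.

The largest autocorrelation is r_5 = 0.73, with a weaker echo at lag 10 (0.55); the remaining lags stay at or below 0.08.
The dominant spike at lag 5 indicates a seasonal period of 5.

5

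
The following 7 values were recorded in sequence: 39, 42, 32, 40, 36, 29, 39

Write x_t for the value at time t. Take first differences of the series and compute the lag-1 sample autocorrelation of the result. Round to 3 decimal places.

-0.544

First differences Δx: 3, -10, 8, -4, -7, 10
Mean of differences = 0.0000
Numerator Σ(Δx_t−Δx̄)(Δx_{t+1}−Δx̄) = -184.0000
Denominator Σ(Δx_t−Δx̄)² = 338.0000
r_1(Δx) = -184.0000 / 338.0000 = -0.544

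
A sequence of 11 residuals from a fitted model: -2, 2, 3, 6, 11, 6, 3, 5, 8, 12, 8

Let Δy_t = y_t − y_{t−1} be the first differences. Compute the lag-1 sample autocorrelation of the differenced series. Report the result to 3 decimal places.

First differences Δy: 4, 1, 3, 5, -5, -3, 2, 3, 4, -4
Mean of differences = 1.0000
Numerator Σ(Δy_t−Δȳ)(Δy_{t+1}−Δȳ) = -3.0000
Denominator Σ(Δy_t−Δȳ)² = 120.0000
r_1(Δy) = -3.0000 / 120.0000 = -0.025

-0.025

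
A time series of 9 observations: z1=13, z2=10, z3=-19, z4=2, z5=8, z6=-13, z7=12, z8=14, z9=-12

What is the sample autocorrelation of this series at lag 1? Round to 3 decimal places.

-0.278

Mean z̄ = (13 + 10 − 19 + 2 + 8 − 13 + 12 + 14 − 12)/9 = 1.6667
Numerator Σ_{t=1}^{8}(z_t−z̄)(z_{t+1}−z̄) = -368.1111
Denominator Σ(z_t−z̄)² = 1326.0000
r_1 = -368.1111 / 1326.0000 = -0.278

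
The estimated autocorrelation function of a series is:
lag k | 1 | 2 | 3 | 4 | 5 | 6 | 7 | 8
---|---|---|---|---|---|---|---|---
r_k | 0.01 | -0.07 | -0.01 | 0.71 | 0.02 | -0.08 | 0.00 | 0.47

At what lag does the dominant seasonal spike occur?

4

The largest autocorrelation is r_4 = 0.71, with a weaker echo at lag 8 (0.47); the remaining lags stay at or below 0.02.
The dominant spike at lag 4 indicates a seasonal period of 4.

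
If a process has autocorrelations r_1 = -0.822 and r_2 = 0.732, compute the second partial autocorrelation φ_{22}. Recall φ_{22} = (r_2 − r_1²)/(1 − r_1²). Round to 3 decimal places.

0.174

φ_{22} = (r_2 − r_1²) / (1 − r_1²)
r_1² = (-0.822)² = 0.675684
Numerator = 0.732 − 0.6757 = 0.0563; denominator = 1 − 0.6757 = 0.3243
φ_{22} = 0.0563 / 0.3243 = 0.174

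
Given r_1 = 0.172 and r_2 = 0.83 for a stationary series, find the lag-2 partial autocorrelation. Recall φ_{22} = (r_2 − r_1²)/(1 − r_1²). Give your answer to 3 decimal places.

φ_{22} = (r_2 − r_1²) / (1 − r_1²)
r_1² = (0.172)² = 0.029584
Numerator = 0.83 − 0.0296 = 0.8004; denominator = 1 − 0.0296 = 0.9704
φ_{22} = 0.8004 / 0.9704 = 0.825

0.825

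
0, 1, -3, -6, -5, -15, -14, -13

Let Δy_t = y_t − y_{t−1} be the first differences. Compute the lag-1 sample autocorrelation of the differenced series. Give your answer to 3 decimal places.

-0.432

First differences Δy: 1, -4, -3, 1, -10, 1, 1
Mean of differences = -1.8571
Numerator Σ(Δy_t−Δȳ)(Δy_{t+1}−Δȳ) = -45.3061
Denominator Σ(Δy_t−Δȳ)² = 104.8571
r_1(Δy) = -45.3061 / 104.8571 = -0.432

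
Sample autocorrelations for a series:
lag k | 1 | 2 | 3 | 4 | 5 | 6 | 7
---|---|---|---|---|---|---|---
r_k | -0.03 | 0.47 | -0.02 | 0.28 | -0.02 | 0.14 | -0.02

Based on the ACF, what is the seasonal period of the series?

The largest autocorrelation is r_2 = 0.47, with a weaker echo at lag 4 (0.28); the remaining lags stay at or below 0.14.
The dominant spike at lag 2 indicates a seasonal period of 2.

2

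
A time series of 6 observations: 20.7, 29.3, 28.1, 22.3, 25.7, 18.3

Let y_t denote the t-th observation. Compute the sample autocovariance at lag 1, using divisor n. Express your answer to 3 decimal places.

-2.657

Mean ȳ = (20.7 + 29.3 + 28.1 + 22.3 + 25.7 + 18.3)/6 = 24.0667
Deviations: -3.3667, 5.2333, 4.0333, -1.7667, 1.6333, -5.7667
Σ_{t=1}^{5}(y_t−ȳ)(y_{t+1}−ȳ) = -15.9411
γ_1 = -15.9411 / 6 = -2.657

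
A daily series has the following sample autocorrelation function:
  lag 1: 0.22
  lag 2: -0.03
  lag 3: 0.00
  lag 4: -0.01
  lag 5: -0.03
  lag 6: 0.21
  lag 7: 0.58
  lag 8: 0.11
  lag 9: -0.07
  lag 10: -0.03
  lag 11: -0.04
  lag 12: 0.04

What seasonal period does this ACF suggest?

The largest autocorrelation is r_7 = 0.58; the remaining lags stay at or below 0.22.
The dominant spike at lag 7 indicates a seasonal period of 7.

7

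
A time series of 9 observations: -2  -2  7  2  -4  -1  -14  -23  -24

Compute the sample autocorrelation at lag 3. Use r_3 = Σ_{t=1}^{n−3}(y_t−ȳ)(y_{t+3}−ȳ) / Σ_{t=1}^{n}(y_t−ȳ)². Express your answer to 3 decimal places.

Mean ȳ = (-2 − 2 + 7 + 2 − 4 − 1 − 14 − 23 − 24)/9 = -6.7778
Σ(y_t−ȳ)(y_{t+3}−ȳ) = (41.9383) + (13.2716) + (79.6049) + (-63.3951) + (-45.0617) + (-99.5062) = -73.1481
Denominator Σ(y_t−ȳ)² = 965.5556
r_3 = -73.1481 / 965.5556 = -0.076

-0.076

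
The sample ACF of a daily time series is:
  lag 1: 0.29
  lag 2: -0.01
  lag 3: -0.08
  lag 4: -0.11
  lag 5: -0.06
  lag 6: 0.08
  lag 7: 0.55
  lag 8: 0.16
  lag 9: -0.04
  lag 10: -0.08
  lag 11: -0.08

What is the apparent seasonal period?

The largest autocorrelation is r_7 = 0.55; the remaining lags stay at or below 0.29.
The dominant spike at lag 7 indicates a seasonal period of 7.

7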